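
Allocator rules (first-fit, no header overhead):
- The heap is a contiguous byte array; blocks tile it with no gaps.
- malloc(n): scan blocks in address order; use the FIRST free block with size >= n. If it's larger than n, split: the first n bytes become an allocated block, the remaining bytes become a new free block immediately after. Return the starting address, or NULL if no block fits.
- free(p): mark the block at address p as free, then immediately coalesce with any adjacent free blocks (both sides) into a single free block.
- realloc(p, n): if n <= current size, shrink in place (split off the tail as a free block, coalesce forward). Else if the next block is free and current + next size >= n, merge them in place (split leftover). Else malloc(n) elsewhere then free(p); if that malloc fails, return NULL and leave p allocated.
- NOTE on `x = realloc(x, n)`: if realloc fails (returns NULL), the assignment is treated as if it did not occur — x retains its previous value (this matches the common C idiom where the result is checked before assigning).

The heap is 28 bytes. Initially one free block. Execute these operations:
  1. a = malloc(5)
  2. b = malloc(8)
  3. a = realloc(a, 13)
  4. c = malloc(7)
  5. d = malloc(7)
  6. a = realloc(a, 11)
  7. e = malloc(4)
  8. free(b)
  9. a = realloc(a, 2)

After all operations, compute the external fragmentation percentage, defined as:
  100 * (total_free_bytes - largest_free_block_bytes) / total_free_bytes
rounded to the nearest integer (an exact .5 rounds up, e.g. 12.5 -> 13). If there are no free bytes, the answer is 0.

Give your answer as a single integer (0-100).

Answer: 41

Derivation:
Op 1: a = malloc(5) -> a = 0; heap: [0-4 ALLOC][5-27 FREE]
Op 2: b = malloc(8) -> b = 5; heap: [0-4 ALLOC][5-12 ALLOC][13-27 FREE]
Op 3: a = realloc(a, 13) -> a = 13; heap: [0-4 FREE][5-12 ALLOC][13-25 ALLOC][26-27 FREE]
Op 4: c = malloc(7) -> c = NULL; heap: [0-4 FREE][5-12 ALLOC][13-25 ALLOC][26-27 FREE]
Op 5: d = malloc(7) -> d = NULL; heap: [0-4 FREE][5-12 ALLOC][13-25 ALLOC][26-27 FREE]
Op 6: a = realloc(a, 11) -> a = 13; heap: [0-4 FREE][5-12 ALLOC][13-23 ALLOC][24-27 FREE]
Op 7: e = malloc(4) -> e = 0; heap: [0-3 ALLOC][4-4 FREE][5-12 ALLOC][13-23 ALLOC][24-27 FREE]
Op 8: free(b) -> (freed b); heap: [0-3 ALLOC][4-12 FREE][13-23 ALLOC][24-27 FREE]
Op 9: a = realloc(a, 2) -> a = 13; heap: [0-3 ALLOC][4-12 FREE][13-14 ALLOC][15-27 FREE]
Free blocks: [9 13] total_free=22 largest=13 -> 100*(22-13)/22 = 900/22 ≈ 40.909 -> rounds to 41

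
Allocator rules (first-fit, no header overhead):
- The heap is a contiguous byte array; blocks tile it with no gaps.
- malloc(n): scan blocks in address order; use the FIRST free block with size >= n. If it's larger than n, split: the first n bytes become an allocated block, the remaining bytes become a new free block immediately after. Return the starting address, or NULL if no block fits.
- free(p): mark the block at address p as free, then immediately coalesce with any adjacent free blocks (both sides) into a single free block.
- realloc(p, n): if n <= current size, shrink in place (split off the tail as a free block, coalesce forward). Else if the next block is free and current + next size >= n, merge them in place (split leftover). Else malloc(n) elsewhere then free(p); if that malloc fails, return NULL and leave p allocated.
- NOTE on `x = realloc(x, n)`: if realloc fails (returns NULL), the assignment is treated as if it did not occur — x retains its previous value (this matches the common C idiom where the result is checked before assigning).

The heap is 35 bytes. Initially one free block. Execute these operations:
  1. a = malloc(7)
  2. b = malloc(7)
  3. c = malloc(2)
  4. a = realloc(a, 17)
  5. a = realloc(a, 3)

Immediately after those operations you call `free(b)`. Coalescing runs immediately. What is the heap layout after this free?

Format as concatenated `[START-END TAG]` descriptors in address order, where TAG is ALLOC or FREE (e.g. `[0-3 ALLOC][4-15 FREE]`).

Op 1: a = malloc(7) -> a = 0; heap: [0-6 ALLOC][7-34 FREE]
Op 2: b = malloc(7) -> b = 7; heap: [0-6 ALLOC][7-13 ALLOC][14-34 FREE]
Op 3: c = malloc(2) -> c = 14; heap: [0-6 ALLOC][7-13 ALLOC][14-15 ALLOC][16-34 FREE]
Op 4: a = realloc(a, 17) -> a = 16; heap: [0-6 FREE][7-13 ALLOC][14-15 ALLOC][16-32 ALLOC][33-34 FREE]
Op 5: a = realloc(a, 3) -> a = 16; heap: [0-6 FREE][7-13 ALLOC][14-15 ALLOC][16-18 ALLOC][19-34 FREE]
free(b): b = 7 -> block [7-13 ALLOC]; mark free, coalesce with adjacent free neighbors -> [0-13 FREE][14-15 ALLOC][16-18 ALLOC][19-34 FREE]

Answer: [0-13 FREE][14-15 ALLOC][16-18 ALLOC][19-34 FREE]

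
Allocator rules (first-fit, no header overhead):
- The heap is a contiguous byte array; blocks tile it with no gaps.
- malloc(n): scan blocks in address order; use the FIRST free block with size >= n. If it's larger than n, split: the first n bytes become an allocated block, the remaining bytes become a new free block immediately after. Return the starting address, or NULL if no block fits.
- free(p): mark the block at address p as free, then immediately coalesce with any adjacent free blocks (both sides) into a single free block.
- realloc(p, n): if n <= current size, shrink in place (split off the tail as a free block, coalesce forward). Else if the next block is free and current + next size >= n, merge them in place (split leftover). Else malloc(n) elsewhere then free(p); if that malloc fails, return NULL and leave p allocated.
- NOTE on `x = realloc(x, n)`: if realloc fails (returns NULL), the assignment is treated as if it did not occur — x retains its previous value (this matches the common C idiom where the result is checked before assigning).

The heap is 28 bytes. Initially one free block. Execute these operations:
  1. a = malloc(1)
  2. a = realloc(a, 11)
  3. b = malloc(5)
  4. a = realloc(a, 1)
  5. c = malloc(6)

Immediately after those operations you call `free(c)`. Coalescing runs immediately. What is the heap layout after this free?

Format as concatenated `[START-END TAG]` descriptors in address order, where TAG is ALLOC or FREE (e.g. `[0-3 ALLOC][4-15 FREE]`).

Op 1: a = malloc(1) -> a = 0; heap: [0-0 ALLOC][1-27 FREE]
Op 2: a = realloc(a, 11) -> a = 0; heap: [0-10 ALLOC][11-27 FREE]
Op 3: b = malloc(5) -> b = 11; heap: [0-10 ALLOC][11-15 ALLOC][16-27 FREE]
Op 4: a = realloc(a, 1) -> a = 0; heap: [0-0 ALLOC][1-10 FREE][11-15 ALLOC][16-27 FREE]
Op 5: c = malloc(6) -> c = 1; heap: [0-0 ALLOC][1-6 ALLOC][7-10 FREE][11-15 ALLOC][16-27 FREE]
free(c): c = 1 -> block [1-6 ALLOC]; mark free, coalesce with adjacent free neighbors -> [0-0 ALLOC][1-10 FREE][11-15 ALLOC][16-27 FREE]

Answer: [0-0 ALLOC][1-10 FREE][11-15 ALLOC][16-27 FREE]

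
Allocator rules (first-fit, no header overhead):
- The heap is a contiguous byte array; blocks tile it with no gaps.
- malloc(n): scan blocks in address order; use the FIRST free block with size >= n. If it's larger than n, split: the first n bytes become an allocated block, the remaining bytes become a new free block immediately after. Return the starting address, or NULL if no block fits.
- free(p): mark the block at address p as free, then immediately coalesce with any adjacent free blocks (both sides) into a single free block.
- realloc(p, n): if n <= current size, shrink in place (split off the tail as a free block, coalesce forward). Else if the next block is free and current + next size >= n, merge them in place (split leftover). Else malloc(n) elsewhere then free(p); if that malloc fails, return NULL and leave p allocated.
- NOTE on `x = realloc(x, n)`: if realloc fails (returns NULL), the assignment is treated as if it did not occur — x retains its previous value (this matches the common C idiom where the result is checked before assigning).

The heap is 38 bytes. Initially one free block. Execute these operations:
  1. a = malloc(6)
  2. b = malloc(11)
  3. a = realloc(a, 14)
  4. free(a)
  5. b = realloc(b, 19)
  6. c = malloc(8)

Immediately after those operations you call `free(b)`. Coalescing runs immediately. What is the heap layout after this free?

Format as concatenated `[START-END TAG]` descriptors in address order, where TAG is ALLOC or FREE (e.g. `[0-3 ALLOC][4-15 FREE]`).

Answer: [0-24 FREE][25-32 ALLOC][33-37 FREE]

Derivation:
Op 1: a = malloc(6) -> a = 0; heap: [0-5 ALLOC][6-37 FREE]
Op 2: b = malloc(11) -> b = 6; heap: [0-5 ALLOC][6-16 ALLOC][17-37 FREE]
Op 3: a = realloc(a, 14) -> a = 17; heap: [0-5 FREE][6-16 ALLOC][17-30 ALLOC][31-37 FREE]
Op 4: free(a) -> (freed a); heap: [0-5 FREE][6-16 ALLOC][17-37 FREE]
Op 5: b = realloc(b, 19) -> b = 6; heap: [0-5 FREE][6-24 ALLOC][25-37 FREE]
Op 6: c = malloc(8) -> c = 25; heap: [0-5 FREE][6-24 ALLOC][25-32 ALLOC][33-37 FREE]
free(b): b = 6 -> block [6-24 ALLOC]; mark free, coalesce with adjacent free neighbors -> [0-24 FREE][25-32 ALLOC][33-37 FREE]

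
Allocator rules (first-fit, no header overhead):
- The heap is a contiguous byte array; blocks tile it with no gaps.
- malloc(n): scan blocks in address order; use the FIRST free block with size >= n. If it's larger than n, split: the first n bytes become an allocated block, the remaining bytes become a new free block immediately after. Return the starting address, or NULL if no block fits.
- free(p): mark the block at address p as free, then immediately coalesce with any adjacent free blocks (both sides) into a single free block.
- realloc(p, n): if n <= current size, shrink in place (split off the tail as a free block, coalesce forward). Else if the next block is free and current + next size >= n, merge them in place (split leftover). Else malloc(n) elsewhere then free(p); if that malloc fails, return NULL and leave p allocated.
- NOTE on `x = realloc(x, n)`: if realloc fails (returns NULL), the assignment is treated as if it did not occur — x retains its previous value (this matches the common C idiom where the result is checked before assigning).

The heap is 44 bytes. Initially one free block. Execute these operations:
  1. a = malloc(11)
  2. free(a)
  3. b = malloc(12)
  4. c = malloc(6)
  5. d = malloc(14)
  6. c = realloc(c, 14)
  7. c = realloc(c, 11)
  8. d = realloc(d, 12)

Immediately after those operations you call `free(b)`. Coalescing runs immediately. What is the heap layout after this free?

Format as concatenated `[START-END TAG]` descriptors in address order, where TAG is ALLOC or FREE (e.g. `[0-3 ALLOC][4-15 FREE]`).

Op 1: a = malloc(11) -> a = 0; heap: [0-10 ALLOC][11-43 FREE]
Op 2: free(a) -> (freed a); heap: [0-43 FREE]
Op 3: b = malloc(12) -> b = 0; heap: [0-11 ALLOC][12-43 FREE]
Op 4: c = malloc(6) -> c = 12; heap: [0-11 ALLOC][12-17 ALLOC][18-43 FREE]
Op 5: d = malloc(14) -> d = 18; heap: [0-11 ALLOC][12-17 ALLOC][18-31 ALLOC][32-43 FREE]
Op 6: c = realloc(c, 14) -> NULL (c unchanged); heap: [0-11 ALLOC][12-17 ALLOC][18-31 ALLOC][32-43 FREE]
Op 7: c = realloc(c, 11) -> c = 32; heap: [0-11 ALLOC][12-17 FREE][18-31 ALLOC][32-42 ALLOC][43-43 FREE]
Op 8: d = realloc(d, 12) -> d = 18; heap: [0-11 ALLOC][12-17 FREE][18-29 ALLOC][30-31 FREE][32-42 ALLOC][43-43 FREE]
free(b): b = 0 -> block [0-11 ALLOC]; mark free, coalesce with adjacent free neighbors -> [0-17 FREE][18-29 ALLOC][30-31 FREE][32-42 ALLOC][43-43 FREE]

Answer: [0-17 FREE][18-29 ALLOC][30-31 FREE][32-42 ALLOC][43-43 FREE]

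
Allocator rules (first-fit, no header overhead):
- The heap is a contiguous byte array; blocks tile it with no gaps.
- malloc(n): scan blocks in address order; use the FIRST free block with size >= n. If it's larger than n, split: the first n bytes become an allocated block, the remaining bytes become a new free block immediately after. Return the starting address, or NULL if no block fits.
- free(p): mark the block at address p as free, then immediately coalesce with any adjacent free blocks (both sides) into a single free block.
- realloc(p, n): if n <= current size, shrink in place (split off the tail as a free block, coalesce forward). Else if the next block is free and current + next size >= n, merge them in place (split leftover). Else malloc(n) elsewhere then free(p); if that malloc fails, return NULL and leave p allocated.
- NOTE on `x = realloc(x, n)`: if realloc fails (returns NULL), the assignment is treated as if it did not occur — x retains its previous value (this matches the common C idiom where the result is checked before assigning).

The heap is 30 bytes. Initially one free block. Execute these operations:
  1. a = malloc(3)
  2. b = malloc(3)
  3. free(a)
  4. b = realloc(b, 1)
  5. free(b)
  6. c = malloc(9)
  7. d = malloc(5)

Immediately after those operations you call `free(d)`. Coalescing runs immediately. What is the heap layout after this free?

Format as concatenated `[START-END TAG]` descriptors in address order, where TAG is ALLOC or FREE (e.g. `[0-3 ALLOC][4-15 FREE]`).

Answer: [0-8 ALLOC][9-29 FREE]

Derivation:
Op 1: a = malloc(3) -> a = 0; heap: [0-2 ALLOC][3-29 FREE]
Op 2: b = malloc(3) -> b = 3; heap: [0-2 ALLOC][3-5 ALLOC][6-29 FREE]
Op 3: free(a) -> (freed a); heap: [0-2 FREE][3-5 ALLOC][6-29 FREE]
Op 4: b = realloc(b, 1) -> b = 3; heap: [0-2 FREE][3-3 ALLOC][4-29 FREE]
Op 5: free(b) -> (freed b); heap: [0-29 FREE]
Op 6: c = malloc(9) -> c = 0; heap: [0-8 ALLOC][9-29 FREE]
Op 7: d = malloc(5) -> d = 9; heap: [0-8 ALLOC][9-13 ALLOC][14-29 FREE]
free(d): d = 9 -> block [9-13 ALLOC]; mark free, coalesce with adjacent free neighbors -> [0-8 ALLOC][9-29 FREE]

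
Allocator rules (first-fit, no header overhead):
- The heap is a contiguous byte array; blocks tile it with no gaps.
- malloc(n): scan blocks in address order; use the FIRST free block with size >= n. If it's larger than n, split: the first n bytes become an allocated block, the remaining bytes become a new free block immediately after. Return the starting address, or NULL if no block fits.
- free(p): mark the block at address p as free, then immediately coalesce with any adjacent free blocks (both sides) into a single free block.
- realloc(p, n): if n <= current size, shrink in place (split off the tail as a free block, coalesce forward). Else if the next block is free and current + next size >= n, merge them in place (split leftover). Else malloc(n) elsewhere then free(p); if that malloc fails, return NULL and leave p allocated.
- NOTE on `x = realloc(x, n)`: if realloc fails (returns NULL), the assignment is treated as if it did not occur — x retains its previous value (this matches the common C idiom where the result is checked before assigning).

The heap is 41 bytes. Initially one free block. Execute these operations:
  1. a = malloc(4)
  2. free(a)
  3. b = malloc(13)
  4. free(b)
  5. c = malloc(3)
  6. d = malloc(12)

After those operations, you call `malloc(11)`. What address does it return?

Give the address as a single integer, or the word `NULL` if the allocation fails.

Op 1: a = malloc(4) -> a = 0; heap: [0-3 ALLOC][4-40 FREE]
Op 2: free(a) -> (freed a); heap: [0-40 FREE]
Op 3: b = malloc(13) -> b = 0; heap: [0-12 ALLOC][13-40 FREE]
Op 4: free(b) -> (freed b); heap: [0-40 FREE]
Op 5: c = malloc(3) -> c = 0; heap: [0-2 ALLOC][3-40 FREE]
Op 6: d = malloc(12) -> d = 3; heap: [0-2 ALLOC][3-14 ALLOC][15-40 FREE]
malloc(11): first-fit scan over [0-2 ALLOC][3-14 ALLOC][15-40 FREE] -> 15

Answer: 15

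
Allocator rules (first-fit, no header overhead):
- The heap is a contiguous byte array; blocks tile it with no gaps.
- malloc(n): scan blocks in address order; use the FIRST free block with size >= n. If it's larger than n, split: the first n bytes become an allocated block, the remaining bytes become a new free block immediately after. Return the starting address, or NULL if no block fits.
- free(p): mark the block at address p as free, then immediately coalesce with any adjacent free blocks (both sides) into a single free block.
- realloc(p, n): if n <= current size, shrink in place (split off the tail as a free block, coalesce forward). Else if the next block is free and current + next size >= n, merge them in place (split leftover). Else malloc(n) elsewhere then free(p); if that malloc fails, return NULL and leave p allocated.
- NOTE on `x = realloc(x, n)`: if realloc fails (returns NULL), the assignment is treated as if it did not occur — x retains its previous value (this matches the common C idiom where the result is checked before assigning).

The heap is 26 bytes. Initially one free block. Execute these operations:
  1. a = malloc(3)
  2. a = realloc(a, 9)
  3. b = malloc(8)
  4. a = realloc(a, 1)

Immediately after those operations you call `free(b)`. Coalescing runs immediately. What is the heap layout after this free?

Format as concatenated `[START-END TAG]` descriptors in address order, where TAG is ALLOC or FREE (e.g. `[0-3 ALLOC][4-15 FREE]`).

Op 1: a = malloc(3) -> a = 0; heap: [0-2 ALLOC][3-25 FREE]
Op 2: a = realloc(a, 9) -> a = 0; heap: [0-8 ALLOC][9-25 FREE]
Op 3: b = malloc(8) -> b = 9; heap: [0-8 ALLOC][9-16 ALLOC][17-25 FREE]
Op 4: a = realloc(a, 1) -> a = 0; heap: [0-0 ALLOC][1-8 FREE][9-16 ALLOC][17-25 FREE]
free(b): b = 9 -> block [9-16 ALLOC]; mark free, coalesce with adjacent free neighbors -> [0-0 ALLOC][1-25 FREE]

Answer: [0-0 ALLOC][1-25 FREE]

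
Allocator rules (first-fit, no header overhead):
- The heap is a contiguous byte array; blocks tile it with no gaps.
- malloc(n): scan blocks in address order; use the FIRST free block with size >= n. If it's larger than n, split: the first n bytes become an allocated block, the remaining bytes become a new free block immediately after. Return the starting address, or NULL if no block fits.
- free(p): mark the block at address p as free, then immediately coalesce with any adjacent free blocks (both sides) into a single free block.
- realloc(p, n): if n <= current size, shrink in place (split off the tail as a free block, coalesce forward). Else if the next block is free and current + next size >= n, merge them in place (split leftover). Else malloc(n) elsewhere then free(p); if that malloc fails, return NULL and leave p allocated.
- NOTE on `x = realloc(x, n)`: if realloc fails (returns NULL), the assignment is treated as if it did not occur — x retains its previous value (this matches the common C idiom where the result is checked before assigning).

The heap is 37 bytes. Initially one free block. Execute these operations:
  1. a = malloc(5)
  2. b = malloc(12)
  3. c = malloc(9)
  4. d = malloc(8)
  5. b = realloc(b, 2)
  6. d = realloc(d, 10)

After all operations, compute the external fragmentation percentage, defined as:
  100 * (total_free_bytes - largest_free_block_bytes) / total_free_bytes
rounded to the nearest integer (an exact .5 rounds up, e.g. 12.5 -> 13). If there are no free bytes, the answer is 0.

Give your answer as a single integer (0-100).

Answer: 9

Derivation:
Op 1: a = malloc(5) -> a = 0; heap: [0-4 ALLOC][5-36 FREE]
Op 2: b = malloc(12) -> b = 5; heap: [0-4 ALLOC][5-16 ALLOC][17-36 FREE]
Op 3: c = malloc(9) -> c = 17; heap: [0-4 ALLOC][5-16 ALLOC][17-25 ALLOC][26-36 FREE]
Op 4: d = malloc(8) -> d = 26; heap: [0-4 ALLOC][5-16 ALLOC][17-25 ALLOC][26-33 ALLOC][34-36 FREE]
Op 5: b = realloc(b, 2) -> b = 5; heap: [0-4 ALLOC][5-6 ALLOC][7-16 FREE][17-25 ALLOC][26-33 ALLOC][34-36 FREE]
Op 6: d = realloc(d, 10) -> d = 26; heap: [0-4 ALLOC][5-6 ALLOC][7-16 FREE][17-25 ALLOC][26-35 ALLOC][36-36 FREE]
Free blocks: [10 1] total_free=11 largest=10 -> 100*(11-10)/11 = 100/11 ≈ 9.091 -> rounds to 9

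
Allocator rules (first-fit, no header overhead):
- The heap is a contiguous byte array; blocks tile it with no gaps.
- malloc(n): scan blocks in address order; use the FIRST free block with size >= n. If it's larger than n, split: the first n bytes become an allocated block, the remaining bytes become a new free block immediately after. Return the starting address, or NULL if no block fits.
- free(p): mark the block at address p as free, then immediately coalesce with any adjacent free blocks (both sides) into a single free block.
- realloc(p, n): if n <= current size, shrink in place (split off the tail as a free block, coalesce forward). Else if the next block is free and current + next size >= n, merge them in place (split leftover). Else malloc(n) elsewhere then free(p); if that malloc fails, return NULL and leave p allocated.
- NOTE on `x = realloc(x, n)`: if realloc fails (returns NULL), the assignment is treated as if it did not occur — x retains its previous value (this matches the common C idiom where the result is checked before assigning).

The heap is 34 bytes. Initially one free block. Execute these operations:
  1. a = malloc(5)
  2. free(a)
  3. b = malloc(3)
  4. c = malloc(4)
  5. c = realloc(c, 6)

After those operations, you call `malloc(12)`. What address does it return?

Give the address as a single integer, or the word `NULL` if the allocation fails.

Answer: 9

Derivation:
Op 1: a = malloc(5) -> a = 0; heap: [0-4 ALLOC][5-33 FREE]
Op 2: free(a) -> (freed a); heap: [0-33 FREE]
Op 3: b = malloc(3) -> b = 0; heap: [0-2 ALLOC][3-33 FREE]
Op 4: c = malloc(4) -> c = 3; heap: [0-2 ALLOC][3-6 ALLOC][7-33 FREE]
Op 5: c = realloc(c, 6) -> c = 3; heap: [0-2 ALLOC][3-8 ALLOC][9-33 FREE]
malloc(12): first-fit scan over [0-2 ALLOC][3-8 ALLOC][9-33 FREE] -> 9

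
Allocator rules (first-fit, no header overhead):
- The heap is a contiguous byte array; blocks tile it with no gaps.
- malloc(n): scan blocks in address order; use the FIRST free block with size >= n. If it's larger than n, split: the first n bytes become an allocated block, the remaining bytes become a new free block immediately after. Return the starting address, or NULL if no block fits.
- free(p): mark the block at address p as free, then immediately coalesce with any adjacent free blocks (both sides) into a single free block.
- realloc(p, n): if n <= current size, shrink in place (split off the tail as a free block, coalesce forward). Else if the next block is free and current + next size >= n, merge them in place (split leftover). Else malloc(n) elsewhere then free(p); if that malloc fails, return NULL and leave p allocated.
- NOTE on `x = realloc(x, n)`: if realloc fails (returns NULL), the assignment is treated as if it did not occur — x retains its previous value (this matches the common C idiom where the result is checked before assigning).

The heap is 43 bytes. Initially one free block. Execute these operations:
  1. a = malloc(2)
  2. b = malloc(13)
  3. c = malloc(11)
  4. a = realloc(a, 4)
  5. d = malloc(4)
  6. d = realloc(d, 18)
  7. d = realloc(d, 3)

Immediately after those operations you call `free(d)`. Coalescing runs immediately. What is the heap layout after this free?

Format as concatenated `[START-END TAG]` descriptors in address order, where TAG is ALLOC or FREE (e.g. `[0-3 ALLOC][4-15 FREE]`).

Answer: [0-1 FREE][2-14 ALLOC][15-25 ALLOC][26-29 ALLOC][30-42 FREE]

Derivation:
Op 1: a = malloc(2) -> a = 0; heap: [0-1 ALLOC][2-42 FREE]
Op 2: b = malloc(13) -> b = 2; heap: [0-1 ALLOC][2-14 ALLOC][15-42 FREE]
Op 3: c = malloc(11) -> c = 15; heap: [0-1 ALLOC][2-14 ALLOC][15-25 ALLOC][26-42 FREE]
Op 4: a = realloc(a, 4) -> a = 26; heap: [0-1 FREE][2-14 ALLOC][15-25 ALLOC][26-29 ALLOC][30-42 FREE]
Op 5: d = malloc(4) -> d = 30; heap: [0-1 FREE][2-14 ALLOC][15-25 ALLOC][26-29 ALLOC][30-33 ALLOC][34-42 FREE]
Op 6: d = realloc(d, 18) -> NULL (d unchanged); heap: [0-1 FREE][2-14 ALLOC][15-25 ALLOC][26-29 ALLOC][30-33 ALLOC][34-42 FREE]
Op 7: d = realloc(d, 3) -> d = 30; heap: [0-1 FREE][2-14 ALLOC][15-25 ALLOC][26-29 ALLOC][30-32 ALLOC][33-42 FREE]
free(d): d = 30 -> block [30-32 ALLOC]; mark free, coalesce with adjacent free neighbors -> [0-1 FREE][2-14 ALLOC][15-25 ALLOC][26-29 ALLOC][30-42 FREE]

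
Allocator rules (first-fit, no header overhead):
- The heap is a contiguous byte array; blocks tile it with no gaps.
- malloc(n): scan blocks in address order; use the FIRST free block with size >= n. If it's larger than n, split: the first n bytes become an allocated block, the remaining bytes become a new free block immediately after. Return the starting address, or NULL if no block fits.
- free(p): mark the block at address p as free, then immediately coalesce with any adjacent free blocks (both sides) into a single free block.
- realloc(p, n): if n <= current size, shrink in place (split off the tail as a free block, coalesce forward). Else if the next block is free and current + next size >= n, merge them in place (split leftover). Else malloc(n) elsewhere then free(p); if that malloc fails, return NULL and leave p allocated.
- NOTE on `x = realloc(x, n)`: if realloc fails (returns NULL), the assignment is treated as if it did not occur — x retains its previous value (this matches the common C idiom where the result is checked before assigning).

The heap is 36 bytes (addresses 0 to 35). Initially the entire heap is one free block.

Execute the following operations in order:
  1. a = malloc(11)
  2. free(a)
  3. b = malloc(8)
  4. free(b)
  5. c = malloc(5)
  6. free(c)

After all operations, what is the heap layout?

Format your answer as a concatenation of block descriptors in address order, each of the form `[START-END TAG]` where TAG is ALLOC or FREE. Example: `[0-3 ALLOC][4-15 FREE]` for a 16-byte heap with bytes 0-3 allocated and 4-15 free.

Answer: [0-35 FREE]

Derivation:
Op 1: a = malloc(11) -> a = 0; heap: [0-10 ALLOC][11-35 FREE]
Op 2: free(a) -> (freed a); heap: [0-35 FREE]
Op 3: b = malloc(8) -> b = 0; heap: [0-7 ALLOC][8-35 FREE]
Op 4: free(b) -> (freed b); heap: [0-35 FREE]
Op 5: c = malloc(5) -> c = 0; heap: [0-4 ALLOC][5-35 FREE]
Op 6: free(c) -> (freed c); heap: [0-35 FREE]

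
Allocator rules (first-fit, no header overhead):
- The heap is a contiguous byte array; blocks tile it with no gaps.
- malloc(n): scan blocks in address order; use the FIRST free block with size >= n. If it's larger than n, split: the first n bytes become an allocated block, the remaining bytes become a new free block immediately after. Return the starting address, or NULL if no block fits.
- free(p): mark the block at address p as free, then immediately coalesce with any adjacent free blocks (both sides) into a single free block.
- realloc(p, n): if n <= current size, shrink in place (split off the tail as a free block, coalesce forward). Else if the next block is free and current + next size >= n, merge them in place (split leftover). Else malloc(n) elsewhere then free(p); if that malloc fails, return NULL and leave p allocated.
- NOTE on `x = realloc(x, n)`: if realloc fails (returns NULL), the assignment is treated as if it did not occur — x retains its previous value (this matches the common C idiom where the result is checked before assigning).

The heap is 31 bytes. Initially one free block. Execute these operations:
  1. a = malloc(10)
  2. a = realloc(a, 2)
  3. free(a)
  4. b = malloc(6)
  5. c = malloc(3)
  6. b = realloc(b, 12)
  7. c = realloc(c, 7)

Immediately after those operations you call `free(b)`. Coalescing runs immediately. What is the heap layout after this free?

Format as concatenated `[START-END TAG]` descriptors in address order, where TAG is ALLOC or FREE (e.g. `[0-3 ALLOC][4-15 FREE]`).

Answer: [0-20 FREE][21-27 ALLOC][28-30 FREE]

Derivation:
Op 1: a = malloc(10) -> a = 0; heap: [0-9 ALLOC][10-30 FREE]
Op 2: a = realloc(a, 2) -> a = 0; heap: [0-1 ALLOC][2-30 FREE]
Op 3: free(a) -> (freed a); heap: [0-30 FREE]
Op 4: b = malloc(6) -> b = 0; heap: [0-5 ALLOC][6-30 FREE]
Op 5: c = malloc(3) -> c = 6; heap: [0-5 ALLOC][6-8 ALLOC][9-30 FREE]
Op 6: b = realloc(b, 12) -> b = 9; heap: [0-5 FREE][6-8 ALLOC][9-20 ALLOC][21-30 FREE]
Op 7: c = realloc(c, 7) -> c = 21; heap: [0-8 FREE][9-20 ALLOC][21-27 ALLOC][28-30 FREE]
free(b): b = 9 -> block [9-20 ALLOC]; mark free, coalesce with adjacent free neighbors -> [0-20 FREE][21-27 ALLOC][28-30 FREE]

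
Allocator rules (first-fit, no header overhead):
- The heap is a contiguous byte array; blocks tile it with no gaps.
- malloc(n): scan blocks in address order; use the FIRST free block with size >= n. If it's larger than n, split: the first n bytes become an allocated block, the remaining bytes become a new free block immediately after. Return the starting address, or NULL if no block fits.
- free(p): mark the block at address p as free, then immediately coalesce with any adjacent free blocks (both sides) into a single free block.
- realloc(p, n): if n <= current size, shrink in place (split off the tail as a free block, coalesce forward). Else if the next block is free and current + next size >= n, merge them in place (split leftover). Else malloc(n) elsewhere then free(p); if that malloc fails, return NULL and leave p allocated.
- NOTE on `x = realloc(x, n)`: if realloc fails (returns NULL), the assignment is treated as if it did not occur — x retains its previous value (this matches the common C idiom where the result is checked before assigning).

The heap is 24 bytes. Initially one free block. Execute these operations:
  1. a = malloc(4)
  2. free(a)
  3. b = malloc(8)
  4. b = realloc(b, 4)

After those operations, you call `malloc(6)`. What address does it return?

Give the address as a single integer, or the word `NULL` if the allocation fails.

Op 1: a = malloc(4) -> a = 0; heap: [0-3 ALLOC][4-23 FREE]
Op 2: free(a) -> (freed a); heap: [0-23 FREE]
Op 3: b = malloc(8) -> b = 0; heap: [0-7 ALLOC][8-23 FREE]
Op 4: b = realloc(b, 4) -> b = 0; heap: [0-3 ALLOC][4-23 FREE]
malloc(6): first-fit scan over [0-3 ALLOC][4-23 FREE] -> 4

Answer: 4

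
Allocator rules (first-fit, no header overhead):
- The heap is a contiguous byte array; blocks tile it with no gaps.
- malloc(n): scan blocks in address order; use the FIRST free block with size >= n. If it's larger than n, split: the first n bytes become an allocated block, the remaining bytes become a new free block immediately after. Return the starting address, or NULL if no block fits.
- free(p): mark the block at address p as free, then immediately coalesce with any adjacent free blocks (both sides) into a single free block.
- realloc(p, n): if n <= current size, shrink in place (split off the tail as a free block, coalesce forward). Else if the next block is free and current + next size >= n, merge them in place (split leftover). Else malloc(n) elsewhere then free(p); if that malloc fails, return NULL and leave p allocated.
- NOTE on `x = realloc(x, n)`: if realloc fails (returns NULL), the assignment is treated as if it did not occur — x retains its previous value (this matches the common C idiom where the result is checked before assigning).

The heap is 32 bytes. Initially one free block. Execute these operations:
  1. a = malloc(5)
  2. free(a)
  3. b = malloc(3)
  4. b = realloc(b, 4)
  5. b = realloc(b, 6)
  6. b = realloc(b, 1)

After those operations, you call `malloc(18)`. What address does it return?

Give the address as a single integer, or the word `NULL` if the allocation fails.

Answer: 1

Derivation:
Op 1: a = malloc(5) -> a = 0; heap: [0-4 ALLOC][5-31 FREE]
Op 2: free(a) -> (freed a); heap: [0-31 FREE]
Op 3: b = malloc(3) -> b = 0; heap: [0-2 ALLOC][3-31 FREE]
Op 4: b = realloc(b, 4) -> b = 0; heap: [0-3 ALLOC][4-31 FREE]
Op 5: b = realloc(b, 6) -> b = 0; heap: [0-5 ALLOC][6-31 FREE]
Op 6: b = realloc(b, 1) -> b = 0; heap: [0-0 ALLOC][1-31 FREE]
malloc(18): first-fit scan over [0-0 ALLOC][1-31 FREE] -> 1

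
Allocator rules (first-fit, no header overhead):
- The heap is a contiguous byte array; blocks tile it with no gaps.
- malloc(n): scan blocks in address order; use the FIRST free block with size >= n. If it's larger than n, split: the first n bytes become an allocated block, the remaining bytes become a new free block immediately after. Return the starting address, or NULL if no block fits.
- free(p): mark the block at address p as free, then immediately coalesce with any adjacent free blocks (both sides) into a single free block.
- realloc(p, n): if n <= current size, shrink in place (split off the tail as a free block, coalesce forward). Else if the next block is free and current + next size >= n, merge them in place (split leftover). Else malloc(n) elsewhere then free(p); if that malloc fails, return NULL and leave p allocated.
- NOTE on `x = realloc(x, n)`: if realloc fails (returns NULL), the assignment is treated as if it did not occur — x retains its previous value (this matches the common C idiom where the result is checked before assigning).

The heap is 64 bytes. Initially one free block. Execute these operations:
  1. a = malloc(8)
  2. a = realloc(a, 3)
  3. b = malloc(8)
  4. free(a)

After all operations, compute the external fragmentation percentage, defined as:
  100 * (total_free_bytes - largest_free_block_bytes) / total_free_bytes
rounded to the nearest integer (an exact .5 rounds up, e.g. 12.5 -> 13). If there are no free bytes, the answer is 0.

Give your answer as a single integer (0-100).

Op 1: a = malloc(8) -> a = 0; heap: [0-7 ALLOC][8-63 FREE]
Op 2: a = realloc(a, 3) -> a = 0; heap: [0-2 ALLOC][3-63 FREE]
Op 3: b = malloc(8) -> b = 3; heap: [0-2 ALLOC][3-10 ALLOC][11-63 FREE]
Op 4: free(a) -> (freed a); heap: [0-2 FREE][3-10 ALLOC][11-63 FREE]
Free blocks: [3 53] total_free=56 largest=53 -> 100*(56-53)/56 = 300/56 ≈ 5.357 -> rounds to 5

Answer: 5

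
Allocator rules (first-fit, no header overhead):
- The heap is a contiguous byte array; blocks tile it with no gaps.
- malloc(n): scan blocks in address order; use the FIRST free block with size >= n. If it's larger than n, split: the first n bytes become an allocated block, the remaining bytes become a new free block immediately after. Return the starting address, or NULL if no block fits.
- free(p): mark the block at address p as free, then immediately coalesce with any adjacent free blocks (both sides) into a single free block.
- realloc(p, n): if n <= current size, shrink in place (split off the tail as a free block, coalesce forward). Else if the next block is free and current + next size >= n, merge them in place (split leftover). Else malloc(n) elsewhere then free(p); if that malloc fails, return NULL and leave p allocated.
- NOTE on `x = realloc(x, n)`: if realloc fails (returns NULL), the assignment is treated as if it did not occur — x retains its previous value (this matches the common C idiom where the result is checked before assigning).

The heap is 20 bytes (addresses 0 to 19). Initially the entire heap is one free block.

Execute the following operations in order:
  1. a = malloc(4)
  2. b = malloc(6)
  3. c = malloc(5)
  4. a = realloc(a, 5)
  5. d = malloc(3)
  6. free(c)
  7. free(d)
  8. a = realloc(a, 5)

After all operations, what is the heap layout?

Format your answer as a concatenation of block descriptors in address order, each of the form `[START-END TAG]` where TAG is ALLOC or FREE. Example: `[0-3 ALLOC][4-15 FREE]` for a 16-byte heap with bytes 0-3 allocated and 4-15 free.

Answer: [0-3 FREE][4-9 ALLOC][10-14 FREE][15-19 ALLOC]

Derivation:
Op 1: a = malloc(4) -> a = 0; heap: [0-3 ALLOC][4-19 FREE]
Op 2: b = malloc(6) -> b = 4; heap: [0-3 ALLOC][4-9 ALLOC][10-19 FREE]
Op 3: c = malloc(5) -> c = 10; heap: [0-3 ALLOC][4-9 ALLOC][10-14 ALLOC][15-19 FREE]
Op 4: a = realloc(a, 5) -> a = 15; heap: [0-3 FREE][4-9 ALLOC][10-14 ALLOC][15-19 ALLOC]
Op 5: d = malloc(3) -> d = 0; heap: [0-2 ALLOC][3-3 FREE][4-9 ALLOC][10-14 ALLOC][15-19 ALLOC]
Op 6: free(c) -> (freed c); heap: [0-2 ALLOC][3-3 FREE][4-9 ALLOC][10-14 FREE][15-19 ALLOC]
Op 7: free(d) -> (freed d); heap: [0-3 FREE][4-9 ALLOC][10-14 FREE][15-19 ALLOC]
Op 8: a = realloc(a, 5) -> a = 15; heap: [0-3 FREE][4-9 ALLOC][10-14 FREE][15-19 ALLOC]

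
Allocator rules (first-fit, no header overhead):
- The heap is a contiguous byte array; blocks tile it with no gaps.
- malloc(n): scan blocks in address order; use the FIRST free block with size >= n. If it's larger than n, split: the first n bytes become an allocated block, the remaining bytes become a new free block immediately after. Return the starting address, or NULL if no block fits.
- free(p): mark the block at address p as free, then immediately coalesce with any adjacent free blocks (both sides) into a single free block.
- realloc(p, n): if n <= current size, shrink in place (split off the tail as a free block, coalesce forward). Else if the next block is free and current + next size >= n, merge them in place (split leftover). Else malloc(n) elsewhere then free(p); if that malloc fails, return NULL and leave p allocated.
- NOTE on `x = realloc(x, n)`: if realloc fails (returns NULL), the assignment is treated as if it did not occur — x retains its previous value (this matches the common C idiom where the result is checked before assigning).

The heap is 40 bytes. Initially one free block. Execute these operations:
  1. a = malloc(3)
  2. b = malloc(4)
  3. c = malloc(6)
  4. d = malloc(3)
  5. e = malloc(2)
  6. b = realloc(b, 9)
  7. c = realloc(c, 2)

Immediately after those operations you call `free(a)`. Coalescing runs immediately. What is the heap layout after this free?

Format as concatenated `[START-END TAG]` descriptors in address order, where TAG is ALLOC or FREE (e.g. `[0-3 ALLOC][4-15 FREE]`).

Answer: [0-6 FREE][7-8 ALLOC][9-12 FREE][13-15 ALLOC][16-17 ALLOC][18-26 ALLOC][27-39 FREE]

Derivation:
Op 1: a = malloc(3) -> a = 0; heap: [0-2 ALLOC][3-39 FREE]
Op 2: b = malloc(4) -> b = 3; heap: [0-2 ALLOC][3-6 ALLOC][7-39 FREE]
Op 3: c = malloc(6) -> c = 7; heap: [0-2 ALLOC][3-6 ALLOC][7-12 ALLOC][13-39 FREE]
Op 4: d = malloc(3) -> d = 13; heap: [0-2 ALLOC][3-6 ALLOC][7-12 ALLOC][13-15 ALLOC][16-39 FREE]
Op 5: e = malloc(2) -> e = 16; heap: [0-2 ALLOC][3-6 ALLOC][7-12 ALLOC][13-15 ALLOC][16-17 ALLOC][18-39 FREE]
Op 6: b = realloc(b, 9) -> b = 18; heap: [0-2 ALLOC][3-6 FREE][7-12 ALLOC][13-15 ALLOC][16-17 ALLOC][18-26 ALLOC][27-39 FREE]
Op 7: c = realloc(c, 2) -> c = 7; heap: [0-2 ALLOC][3-6 FREE][7-8 ALLOC][9-12 FREE][13-15 ALLOC][16-17 ALLOC][18-26 ALLOC][27-39 FREE]
free(a): a = 0 -> block [0-2 ALLOC]; mark free, coalesce with adjacent free neighbors -> [0-6 FREE][7-8 ALLOC][9-12 FREE][13-15 ALLOC][16-17 ALLOC][18-26 ALLOC][27-39 FREE]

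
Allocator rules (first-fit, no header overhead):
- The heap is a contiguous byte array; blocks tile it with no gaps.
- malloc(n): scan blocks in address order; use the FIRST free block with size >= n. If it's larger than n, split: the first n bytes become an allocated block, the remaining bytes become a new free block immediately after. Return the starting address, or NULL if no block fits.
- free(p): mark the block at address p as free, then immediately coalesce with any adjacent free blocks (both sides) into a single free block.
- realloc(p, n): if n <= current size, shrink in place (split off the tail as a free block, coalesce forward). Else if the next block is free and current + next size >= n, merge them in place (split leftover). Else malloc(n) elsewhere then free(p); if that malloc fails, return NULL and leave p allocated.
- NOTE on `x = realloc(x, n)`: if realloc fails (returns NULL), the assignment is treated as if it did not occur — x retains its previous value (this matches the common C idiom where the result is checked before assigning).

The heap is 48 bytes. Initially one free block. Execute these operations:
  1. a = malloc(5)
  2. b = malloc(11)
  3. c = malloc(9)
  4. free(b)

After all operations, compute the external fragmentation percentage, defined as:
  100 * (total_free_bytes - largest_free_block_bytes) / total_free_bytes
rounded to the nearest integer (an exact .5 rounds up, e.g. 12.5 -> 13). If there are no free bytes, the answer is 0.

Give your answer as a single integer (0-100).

Op 1: a = malloc(5) -> a = 0; heap: [0-4 ALLOC][5-47 FREE]
Op 2: b = malloc(11) -> b = 5; heap: [0-4 ALLOC][5-15 ALLOC][16-47 FREE]
Op 3: c = malloc(9) -> c = 16; heap: [0-4 ALLOC][5-15 ALLOC][16-24 ALLOC][25-47 FREE]
Op 4: free(b) -> (freed b); heap: [0-4 ALLOC][5-15 FREE][16-24 ALLOC][25-47 FREE]
Free blocks: [11 23] total_free=34 largest=23 -> 100*(34-23)/34 = 1100/34 ≈ 32.353 -> rounds to 32

Answer: 32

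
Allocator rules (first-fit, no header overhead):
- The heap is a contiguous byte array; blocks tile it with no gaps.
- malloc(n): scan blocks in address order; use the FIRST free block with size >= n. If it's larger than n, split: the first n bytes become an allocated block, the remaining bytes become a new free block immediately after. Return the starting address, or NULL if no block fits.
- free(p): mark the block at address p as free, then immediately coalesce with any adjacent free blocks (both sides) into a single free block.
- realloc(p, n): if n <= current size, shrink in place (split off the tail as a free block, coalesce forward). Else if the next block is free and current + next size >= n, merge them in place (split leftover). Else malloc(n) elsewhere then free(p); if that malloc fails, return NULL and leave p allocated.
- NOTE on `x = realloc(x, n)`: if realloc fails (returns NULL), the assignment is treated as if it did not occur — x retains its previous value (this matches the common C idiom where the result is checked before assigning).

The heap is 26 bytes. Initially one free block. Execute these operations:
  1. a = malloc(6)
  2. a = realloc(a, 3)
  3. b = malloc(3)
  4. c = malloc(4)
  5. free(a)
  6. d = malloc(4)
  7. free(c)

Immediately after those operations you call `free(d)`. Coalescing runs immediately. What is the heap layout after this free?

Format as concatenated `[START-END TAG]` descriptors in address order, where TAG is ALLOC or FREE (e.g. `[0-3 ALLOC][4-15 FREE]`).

Op 1: a = malloc(6) -> a = 0; heap: [0-5 ALLOC][6-25 FREE]
Op 2: a = realloc(a, 3) -> a = 0; heap: [0-2 ALLOC][3-25 FREE]
Op 3: b = malloc(3) -> b = 3; heap: [0-2 ALLOC][3-5 ALLOC][6-25 FREE]
Op 4: c = malloc(4) -> c = 6; heap: [0-2 ALLOC][3-5 ALLOC][6-9 ALLOC][10-25 FREE]
Op 5: free(a) -> (freed a); heap: [0-2 FREE][3-5 ALLOC][6-9 ALLOC][10-25 FREE]
Op 6: d = malloc(4) -> d = 10; heap: [0-2 FREE][3-5 ALLOC][6-9 ALLOC][10-13 ALLOC][14-25 FREE]
Op 7: free(c) -> (freed c); heap: [0-2 FREE][3-5 ALLOC][6-9 FREE][10-13 ALLOC][14-25 FREE]
free(d): d = 10 -> block [10-13 ALLOC]; mark free, coalesce with adjacent free neighbors -> [0-2 FREE][3-5 ALLOC][6-25 FREE]

Answer: [0-2 FREE][3-5 ALLOC][6-25 FREE]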